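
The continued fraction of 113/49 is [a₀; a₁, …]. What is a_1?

113 = 2·49 + 15   →  a_0 = 2
49 = 3·15 + 4   →  a_1 = 3

3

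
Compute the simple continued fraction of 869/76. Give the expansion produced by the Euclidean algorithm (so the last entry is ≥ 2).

869 = 11·76 + 33
76 = 2·33 + 10
33 = 3·10 + 3
10 = 3·3 + 1
3 = 3·1 + 0  (stop)
So 869/76 = [11; 2, 3, 3, 3].

[11; 2, 3, 3, 3]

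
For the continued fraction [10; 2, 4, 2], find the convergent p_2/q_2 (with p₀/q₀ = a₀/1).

94/9

Using pₖ = aₖpₖ₋₁ + pₖ₋₂, qₖ = aₖqₖ₋₁ + qₖ₋₂ (with p₋₁=1, p₋₂=0, q₋₁=0, q₋₂=1):
  k=0: a=10, p=10, q=1
  k=1: a=2, p=21, q=2
  k=2: a=4, p=94, q=9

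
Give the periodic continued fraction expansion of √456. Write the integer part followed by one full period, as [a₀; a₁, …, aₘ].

[21; 2, 1, 4, 1, 2, 42]

a₀ = ⌊√456⌋ = 21.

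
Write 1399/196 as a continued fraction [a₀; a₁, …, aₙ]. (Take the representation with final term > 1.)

[7; 7, 3, 1, 6]

1399 = 7*196 + 27
196 = 7*27 + 7
27 = 3*7 + 6
7 = 1*6 + 1
6 = 6*1 + 0  (stop)
So 1399/196 = [7; 7, 3, 1, 6].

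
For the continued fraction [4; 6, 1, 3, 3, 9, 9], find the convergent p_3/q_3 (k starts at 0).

112/27

Using pₖ = aₖpₖ₋₁ + pₖ₋₂, qₖ = aₖqₖ₋₁ + qₖ₋₂ (with p₋₁=1, p₋₂=0, q₋₁=0, q₋₂=1):
  k=0: a=4, p=4, q=1
  k=1: a=6, p=25, q=6
  k=2: a=1, p=29, q=7
  k=3: a=3, p=112, q=27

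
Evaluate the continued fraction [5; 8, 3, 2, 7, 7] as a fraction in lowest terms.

Using pₖ = aₖpₖ₋₁ + pₖ₋₂ and qₖ = aₖqₖ₋₁ + qₖ₋₂:
  k=0: a=5, p=5, q=1
  k=1: a=8, p=41, q=8
  k=2: a=3, p=128, q=25
  k=3: a=2, p=297, q=58
  k=4: a=7, p=2207, q=431
  k=5: a=7, p=15746, q=3075

15746/3075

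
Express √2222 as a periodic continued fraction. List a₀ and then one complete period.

a₀ = ⌊√2222⌋ = 47.
With m₀=0, d₀=1 and mₖ₊₁ = dₖaₖ − mₖ, dₖ₊₁ = (n − mₖ₊₁²)/dₖ, aₖ₊₁ = ⌊(a₀+mₖ₊₁)/dₖ₊₁⌋:
  k=1: m=47, d=13, a=7
  k=2: m=44, d=22, a=4
  k=3: m=44, d=13, a=7
  k=4: m=47, d=1, a=94
d=1 and a=2a₀=94 at k=4, so the next step gives (m, d) = (47, 13) again — its k=1 value — and the period has length 4.

[47; 7, 4, 7, 94]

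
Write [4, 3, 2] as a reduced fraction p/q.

Using pₖ = aₖpₖ₋₁ + pₖ₋₂ and qₖ = aₖqₖ₋₁ + qₖ₋₂:
  k=0: a=4, p=4, q=1
  k=1: a=3, p=13, q=3
  k=2: a=2, p=30, q=7

30/7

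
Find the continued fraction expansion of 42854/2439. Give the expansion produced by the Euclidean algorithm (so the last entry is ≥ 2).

42854 = 17·2439 + 1391
2439 = 1·1391 + 1048
1391 = 1·1048 + 343
1048 = 3·343 + 19
343 = 18·19 + 1
19 = 19·1 + 0  (stop)
So 42854/2439 = [17; 1, 1, 3, 18, 19].

[17; 1, 1, 3, 18, 19]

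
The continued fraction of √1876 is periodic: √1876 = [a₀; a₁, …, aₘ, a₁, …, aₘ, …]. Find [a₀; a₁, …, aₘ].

[43; 3, 5, 12, 5, 3, 86]

a₀ = ⌊√1876⌋ = 43.
With m₀=0, d₀=1 and mₖ₊₁ = dₖaₖ − mₖ, dₖ₊₁ = (n − mₖ₊₁²)/dₖ, aₖ₊₁ = ⌊(a₀+mₖ₊₁)/dₖ₊₁⌋:
  k=1: m=43, d=27, a=3
  k=2: m=38, d=16, a=5
  k=3: m=42, d=7, a=12
  k=4: m=42, d=16, a=5
  k=5: m=38, d=27, a=3
  k=6: m=43, d=1, a=86
d=1 and a=2a₀=86 at k=6, so the next step gives (m, d) = (43, 27) again — its k=1 value — and the period has length 6.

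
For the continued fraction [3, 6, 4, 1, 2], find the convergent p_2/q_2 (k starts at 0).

Using pₖ = aₖpₖ₋₁ + pₖ₋₂, qₖ = aₖqₖ₋₁ + qₖ₋₂ (with p₋₁=1, p₋₂=0, q₋₁=0, q₋₂=1):
  k=0: a=3, p=3, q=1
  k=1: a=6, p=19, q=6
  k=2: a=4, p=79, q=25

79/25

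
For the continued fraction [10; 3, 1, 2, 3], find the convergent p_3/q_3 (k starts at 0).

Using pₖ = aₖpₖ₋₁ + pₖ₋₂, qₖ = aₖqₖ₋₁ + qₖ₋₂ (with p₋₁=1, p₋₂=0, q₋₁=0, q₋₂=1):
  k=0: a=10, p=10, q=1
  k=1: a=3, p=31, q=3
  k=2: a=1, p=41, q=4
  k=3: a=2, p=113, q=11

113/11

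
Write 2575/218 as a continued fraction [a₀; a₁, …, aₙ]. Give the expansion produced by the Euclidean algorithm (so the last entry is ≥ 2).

[11; 1, 4, 3, 6, 2]

2575 = 11*218 + 177
218 = 1*177 + 41
177 = 4*41 + 13
41 = 3*13 + 2
13 = 6*2 + 1
2 = 2*1 + 0  (stop)
So 2575/218 = [11; 1, 4, 3, 6, 2].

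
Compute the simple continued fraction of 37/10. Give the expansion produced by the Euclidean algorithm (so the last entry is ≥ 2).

[3; 1, 2, 3]

37 = 3·10 + 7
10 = 1·7 + 3
7 = 2·3 + 1
3 = 3·1 + 0  (stop)
So 37/10 = [3; 1, 2, 3].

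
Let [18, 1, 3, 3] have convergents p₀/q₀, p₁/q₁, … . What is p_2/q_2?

Using pₖ = aₖpₖ₋₁ + pₖ₋₂, qₖ = aₖqₖ₋₁ + qₖ₋₂ (with p₋₁=1, p₋₂=0, q₋₁=0, q₋₂=1):
  k=0: a=18, p=18, q=1
  k=1: a=1, p=19, q=1
  k=2: a=3, p=75, q=4

75/4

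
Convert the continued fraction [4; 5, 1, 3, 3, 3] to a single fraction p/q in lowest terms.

1035/248

Fold from the inside: start with 3/1.
  3 + 1/3 = 10/3
  3 + 3/10 = 33/10
  1 + 10/33 = 43/33
  5 + 33/43 = 248/43
  4 + 43/248 = 1035/248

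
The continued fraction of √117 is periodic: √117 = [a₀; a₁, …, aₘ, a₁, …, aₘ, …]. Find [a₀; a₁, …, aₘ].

[10; 1, 4, 2, 4, 1, 20]

a₀ = ⌊√117⌋ = 10.
With m₀=0, d₀=1 and mₖ₊₁ = dₖaₖ − mₖ, dₖ₊₁ = (n − mₖ₊₁²)/dₖ, aₖ₊₁ = ⌊(a₀+mₖ₊₁)/dₖ₊₁⌋:
  k=1: m=10, d=17, a=1
  k=2: m=7, d=4, a=4
  k=3: m=9, d=9, a=2
  k=4: m=9, d=4, a=4
  k=5: m=7, d=17, a=1
  k=6: m=10, d=1, a=20
d=1 and a=2a₀=20 at k=6, so the next step gives (m, d) = (10, 17) again — its k=1 value — and the period has length 6.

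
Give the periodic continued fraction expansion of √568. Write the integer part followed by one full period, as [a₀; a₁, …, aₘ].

a₀ = ⌊√568⌋ = 23.
With m₀=0, d₀=1 and mₖ₊₁ = dₖaₖ − mₖ, dₖ₊₁ = (n − mₖ₊₁²)/dₖ, aₖ₊₁ = ⌊(a₀+mₖ₊₁)/dₖ₊₁⌋:
  k=1: m=23, d=39, a=1
  k=2: m=16, d=8, a=4
  k=3: m=16, d=39, a=1
  k=4: m=23, d=1, a=46
d=1 and a=2a₀=46 at k=4, so the next step gives (m, d) = (23, 39) again — its k=1 value — and the period has length 4.

[23; 1, 4, 1, 46]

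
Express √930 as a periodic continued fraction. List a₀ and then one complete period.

[30; 2, 60]

a₀ = ⌊√930⌋ = 30.
With m₀=0, d₀=1 and mₖ₊₁ = dₖaₖ − mₖ, dₖ₊₁ = (n − mₖ₊₁²)/dₖ, aₖ₊₁ = ⌊(a₀+mₖ₊₁)/dₖ₊₁⌋:
  k=1: m=30, d=30, a=2
  k=2: m=30, d=1, a=60
d=1 and a=2a₀=60 at k=2, so the next step gives (m, d) = (30, 30) again — its k=1 value — and the period has length 2.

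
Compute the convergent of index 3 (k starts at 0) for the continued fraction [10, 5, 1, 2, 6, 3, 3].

173/17

Using pₖ = aₖpₖ₋₁ + pₖ₋₂, qₖ = aₖqₖ₋₁ + qₖ₋₂ (with p₋₁=1, p₋₂=0, q₋₁=0, q₋₂=1):
  k=0: a=10, p=10, q=1
  k=1: a=5, p=51, q=5
  k=2: a=1, p=61, q=6
  k=3: a=2, p=173, q=17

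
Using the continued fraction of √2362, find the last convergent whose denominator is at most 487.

√2362 = [48; 1, 1, 1, 1, 96, …] (period length 5).
Convergents:
  p_0/q_0 = 48/1
  p_1/q_1 = 49/1
  p_2/q_2 = 97/2
  p_3/q_3 = 146/3
  p_4/q_4 = 243/5
  p_5/q_5 = 23474/483
  p_6/q_6 = 23717/488
q_5 = 483 ≤ 487 < 488 = q_6, so the answer is 23474/483.

23474/483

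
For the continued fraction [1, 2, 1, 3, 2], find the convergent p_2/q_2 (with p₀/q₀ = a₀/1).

4/3

Using pₖ = aₖpₖ₋₁ + pₖ₋₂, qₖ = aₖqₖ₋₁ + qₖ₋₂ (with p₋₁=1, p₋₂=0, q₋₁=0, q₋₂=1):
  k=0: a=1, p=1, q=1
  k=1: a=2, p=3, q=2
  k=2: a=1, p=4, q=3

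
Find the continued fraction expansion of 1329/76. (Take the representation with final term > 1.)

1329 = 17*76 + 37
76 = 2*37 + 2
37 = 18*2 + 1
2 = 2*1 + 0  (stop)
So 1329/76 = [17; 2, 18, 2].

[17; 2, 18, 2]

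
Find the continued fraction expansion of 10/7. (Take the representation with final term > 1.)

[1; 2, 3]

10 = 1×7 + 3
7 = 2×3 + 1
3 = 3×1 + 0  (stop)
So 10/7 = [1; 2, 3].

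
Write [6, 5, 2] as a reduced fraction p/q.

Fold from the inside: start with 2/1.
  5 + 1/2 = 11/2
  6 + 2/11 = 68/11

68/11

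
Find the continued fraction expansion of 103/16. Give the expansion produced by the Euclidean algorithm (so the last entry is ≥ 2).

[6; 2, 3, 2]

103 = 6*16 + 7
16 = 2*7 + 2
7 = 3*2 + 1
2 = 2*1 + 0  (stop)
So 103/16 = [6; 2, 3, 2].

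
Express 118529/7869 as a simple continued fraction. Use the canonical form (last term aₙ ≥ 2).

[15; 15, 1, 13, 8, 1, 3]

118529 = 15×7869 + 494
7869 = 15×494 + 459
494 = 1×459 + 35
459 = 13×35 + 4
35 = 8×4 + 3
4 = 1×3 + 1
3 = 3×1 + 0  (stop)
So 118529/7869 = [15; 15, 1, 13, 8, 1, 3].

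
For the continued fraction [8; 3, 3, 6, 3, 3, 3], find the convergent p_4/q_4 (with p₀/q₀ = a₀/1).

1652/199

Using pₖ = aₖpₖ₋₁ + pₖ₋₂, qₖ = aₖqₖ₋₁ + qₖ₋₂ (with p₋₁=1, p₋₂=0, q₋₁=0, q₋₂=1):
  k=0: a=8, p=8, q=1
  k=1: a=3, p=25, q=3
  k=2: a=3, p=83, q=10
  k=3: a=6, p=523, q=63
  k=4: a=3, p=1652, q=199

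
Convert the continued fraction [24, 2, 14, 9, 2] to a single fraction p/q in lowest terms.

13588/555

Using pₖ = aₖpₖ₋₁ + pₖ₋₂ and qₖ = aₖqₖ₋₁ + qₖ₋₂:
  k=0: a=24, p=24, q=1
  k=1: a=2, p=49, q=2
  k=2: a=14, p=710, q=29
  k=3: a=9, p=6439, q=263
  k=4: a=2, p=13588, q=555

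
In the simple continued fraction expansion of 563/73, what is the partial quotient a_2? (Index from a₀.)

2

563 = 7·73 + 52   →  a_0 = 7
73 = 1·52 + 21   →  a_1 = 1
52 = 2·21 + 10   →  a_2 = 2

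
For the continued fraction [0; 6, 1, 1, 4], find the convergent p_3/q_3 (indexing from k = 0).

Using pₖ = aₖpₖ₋₁ + pₖ₋₂, qₖ = aₖqₖ₋₁ + qₖ₋₂ (with p₋₁=1, p₋₂=0, q₋₁=0, q₋₂=1):
  k=0: a=0, p=0, q=1
  k=1: a=6, p=1, q=6
  k=2: a=1, p=1, q=7
  k=3: a=1, p=2, q=13

2/13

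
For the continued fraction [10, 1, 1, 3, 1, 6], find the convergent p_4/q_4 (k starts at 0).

95/9

Using pₖ = aₖpₖ₋₁ + pₖ₋₂, qₖ = aₖqₖ₋₁ + qₖ₋₂ (with p₋₁=1, p₋₂=0, q₋₁=0, q₋₂=1):
  k=0: a=10, p=10, q=1
  k=1: a=1, p=11, q=1
  k=2: a=1, p=21, q=2
  k=3: a=3, p=74, q=7
  k=4: a=1, p=95, q=9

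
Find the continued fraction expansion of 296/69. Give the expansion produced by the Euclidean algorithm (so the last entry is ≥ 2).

[4; 3, 2, 4, 2]

296 = 4*69 + 20
69 = 3*20 + 9
20 = 2*9 + 2
9 = 4*2 + 1
2 = 2*1 + 0  (stop)
So 296/69 = [4; 3, 2, 4, 2].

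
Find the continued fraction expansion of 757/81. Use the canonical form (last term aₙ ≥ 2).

757 = 9×81 + 28
81 = 2×28 + 25
28 = 1×25 + 3
25 = 8×3 + 1
3 = 3×1 + 0  (stop)
So 757/81 = [9; 2, 1, 8, 3].

[9; 2, 1, 8, 3]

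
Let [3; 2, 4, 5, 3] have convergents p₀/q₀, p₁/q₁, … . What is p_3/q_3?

162/47

Using pₖ = aₖpₖ₋₁ + pₖ₋₂, qₖ = aₖqₖ₋₁ + qₖ₋₂ (with p₋₁=1, p₋₂=0, q₋₁=0, q₋₂=1):
  k=0: a=3, p=3, q=1
  k=1: a=2, p=7, q=2
  k=2: a=4, p=31, q=9
  k=3: a=5, p=162, q=47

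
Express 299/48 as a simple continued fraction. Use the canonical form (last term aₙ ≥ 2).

[6; 4, 2, 1, 3]

299 = 6·48 + 11
48 = 4·11 + 4
11 = 2·4 + 3
4 = 1·3 + 1
3 = 3·1 + 0  (stop)
So 299/48 = [6; 4, 2, 1, 3].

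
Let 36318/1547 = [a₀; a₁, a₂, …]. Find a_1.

2

36318 = 23·1547 + 737   →  a_0 = 23
1547 = 2·737 + 73   →  a_1 = 2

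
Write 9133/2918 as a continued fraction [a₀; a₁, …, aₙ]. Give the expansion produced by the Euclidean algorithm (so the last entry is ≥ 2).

9133 = 3×2918 + 379
2918 = 7×379 + 265
379 = 1×265 + 114
265 = 2×114 + 37
114 = 3×37 + 3
37 = 12×3 + 1
3 = 3×1 + 0  (stop)
So 9133/2918 = [3; 7, 1, 2, 3, 12, 3].

[3; 7, 1, 2, 3, 12, 3]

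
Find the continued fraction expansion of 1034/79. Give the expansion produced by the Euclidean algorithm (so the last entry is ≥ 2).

1034 = 13*79 + 7
79 = 11*7 + 2
7 = 3*2 + 1
2 = 2*1 + 0  (stop)
So 1034/79 = [13; 11, 3, 2].

[13; 11, 3, 2]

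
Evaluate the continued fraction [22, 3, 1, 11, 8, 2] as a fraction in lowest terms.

Using pₖ = aₖpₖ₋₁ + pₖ₋₂ and qₖ = aₖqₖ₋₁ + qₖ₋₂:
  k=0: a=22, p=22, q=1
  k=1: a=3, p=67, q=3
  k=2: a=1, p=89, q=4
  k=3: a=11, p=1046, q=47
  k=4: a=8, p=8457, q=380
  k=5: a=2, p=17960, q=807

17960/807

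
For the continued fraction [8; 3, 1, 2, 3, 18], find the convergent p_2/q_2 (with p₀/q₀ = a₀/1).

33/4

Using pₖ = aₖpₖ₋₁ + pₖ₋₂, qₖ = aₖqₖ₋₁ + qₖ₋₂ (with p₋₁=1, p₋₂=0, q₋₁=0, q₋₂=1):
  k=0: a=8, p=8, q=1
  k=1: a=3, p=25, q=3
  k=2: a=1, p=33, q=4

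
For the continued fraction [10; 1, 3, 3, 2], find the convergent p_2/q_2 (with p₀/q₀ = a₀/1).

Using pₖ = aₖpₖ₋₁ + pₖ₋₂, qₖ = aₖqₖ₋₁ + qₖ₋₂ (with p₋₁=1, p₋₂=0, q₋₁=0, q₋₂=1):
  k=0: a=10, p=10, q=1
  k=1: a=1, p=11, q=1
  k=2: a=3, p=43, q=4

43/4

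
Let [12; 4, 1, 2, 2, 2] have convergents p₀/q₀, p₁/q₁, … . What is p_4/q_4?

403/33

Using pₖ = aₖpₖ₋₁ + pₖ₋₂, qₖ = aₖqₖ₋₁ + qₖ₋₂ (with p₋₁=1, p₋₂=0, q₋₁=0, q₋₂=1):
  k=0: a=12, p=12, q=1
  k=1: a=4, p=49, q=4
  k=2: a=1, p=61, q=5
  k=3: a=2, p=171, q=14
  k=4: a=2, p=403, q=33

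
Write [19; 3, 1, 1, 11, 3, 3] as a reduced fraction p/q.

16025/831

Fold from the inside: start with 3/1.
  3 + 1/3 = 10/3
  11 + 3/10 = 113/10
  1 + 10/113 = 123/113
  1 + 113/123 = 236/123
  3 + 123/236 = 831/236
  19 + 236/831 = 16025/831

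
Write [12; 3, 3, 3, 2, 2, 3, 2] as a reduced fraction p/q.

17802/1447

Fold from the inside: start with 2/1.
  3 + 1/2 = 7/2
  2 + 2/7 = 16/7
  2 + 7/16 = 39/16
  3 + 16/39 = 133/39
  3 + 39/133 = 438/133
  3 + 133/438 = 1447/438
  12 + 438/1447 = 17802/1447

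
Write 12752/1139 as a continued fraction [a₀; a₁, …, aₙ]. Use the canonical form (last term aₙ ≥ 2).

[11; 5, 9, 3, 2, 3]

12752 = 11·1139 + 223
1139 = 5·223 + 24
223 = 9·24 + 7
24 = 3·7 + 3
7 = 2·3 + 1
3 = 3·1 + 0  (stop)
So 12752/1139 = [11; 5, 9, 3, 2, 3].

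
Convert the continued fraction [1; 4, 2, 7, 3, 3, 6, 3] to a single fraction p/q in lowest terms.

16978/13873

Using pₖ = aₖpₖ₋₁ + pₖ₋₂ and qₖ = aₖqₖ₋₁ + qₖ₋₂:
  k=0: a=1, p=1, q=1
  k=1: a=4, p=5, q=4
  k=2: a=2, p=11, q=9
  k=3: a=7, p=82, q=67
  k=4: a=3, p=257, q=210
  k=5: a=3, p=853, q=697
  k=6: a=6, p=5375, q=4392
  k=7: a=3, p=16978, q=13873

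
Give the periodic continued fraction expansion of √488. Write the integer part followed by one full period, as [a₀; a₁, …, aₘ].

a₀ = ⌊√488⌋ = 22.

[22; 11, 44]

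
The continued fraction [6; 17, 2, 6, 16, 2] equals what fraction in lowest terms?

Fold from the inside: start with 2/1.
  16 + 1/2 = 33/2
  6 + 2/33 = 200/33
  2 + 33/200 = 433/200
  17 + 200/433 = 7561/433
  6 + 433/7561 = 45799/7561

45799/7561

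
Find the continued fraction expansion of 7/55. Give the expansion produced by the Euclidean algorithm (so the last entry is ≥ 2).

7 = 0·55 + 7
55 = 7·7 + 6
7 = 1·6 + 1
6 = 6·1 + 0  (stop)
So 7/55 = [0; 7, 1, 6].

[0; 7, 1, 6]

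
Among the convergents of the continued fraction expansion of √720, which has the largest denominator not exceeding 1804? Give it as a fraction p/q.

√720 = [26; 1, 4, 1, 52, …] (period length 4).
Convergents:
  p_0/q_0 = 26/1
  p_1/q_1 = 27/1
  p_2/q_2 = 134/5
  p_3/q_3 = 161/6
  p_4/q_4 = 8506/317
  p_5/q_5 = 8667/323
  p_6/q_6 = 43174/1609
  p_7/q_7 = 51841/1932
q_6 = 1609 ≤ 1804 < 1932 = q_7, so the answer is 43174/1609.

43174/1609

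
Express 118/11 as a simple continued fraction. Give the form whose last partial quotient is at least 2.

[10; 1, 2, 1, 2]

118 = 10×11 + 8
11 = 1×8 + 3
8 = 2×3 + 2
3 = 1×2 + 1
2 = 2×1 + 0  (stop)
So 118/11 = [10; 1, 2, 1, 2].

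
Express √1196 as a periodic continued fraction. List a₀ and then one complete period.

a₀ = ⌊√1196⌋ = 34.
With m₀=0, d₀=1 and mₖ₊₁ = dₖaₖ − mₖ, dₖ₊₁ = (n − mₖ₊₁²)/dₖ, aₖ₊₁ = ⌊(a₀+mₖ₊₁)/dₖ₊₁⌋:
  k=1: m=34, d=40, a=1
  k=2: m=6, d=29, a=1
  k=3: m=23, d=23, a=2
  k=4: m=23, d=29, a=1
  k=5: m=6, d=40, a=1
  k=6: m=34, d=1, a=68
d=1 and a=2a₀=68 at k=6, so the next step gives (m, d) = (34, 40) again — its k=1 value — and the period has length 6.

[34; 1, 1, 2, 1, 1, 68]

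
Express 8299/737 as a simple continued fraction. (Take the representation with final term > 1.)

8299 = 11*737 + 192
737 = 3*192 + 161
192 = 1*161 + 31
161 = 5*31 + 6
31 = 5*6 + 1
6 = 6*1 + 0  (stop)
So 8299/737 = [11; 3, 1, 5, 5, 6].

[11; 3, 1, 5, 5, 6]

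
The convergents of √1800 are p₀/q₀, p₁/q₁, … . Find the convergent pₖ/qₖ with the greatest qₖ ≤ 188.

2885/68

√1800 = [42; 2, 2, 1, 8, 1, 2, 2, 84, …] (period length 8).
Convergents:
  p_0/q_0 = 42/1
  p_1/q_1 = 85/2
  p_2/q_2 = 212/5
  p_3/q_3 = 297/7
  p_4/q_4 = 2588/61
  p_5/q_5 = 2885/68
  p_6/q_6 = 8358/197
q_5 = 68 ≤ 188 < 197 = q_6, so the answer is 2885/68.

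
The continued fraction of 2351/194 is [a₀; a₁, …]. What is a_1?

2351 = 12·194 + 23   →  a_0 = 12
194 = 8·23 + 10   →  a_1 = 8

8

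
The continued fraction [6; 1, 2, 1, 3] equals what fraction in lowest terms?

Using pₖ = aₖpₖ₋₁ + pₖ₋₂ and qₖ = aₖqₖ₋₁ + qₖ₋₂:
  k=0: a=6, p=6, q=1
  k=1: a=1, p=7, q=1
  k=2: a=2, p=20, q=3
  k=3: a=1, p=27, q=4
  k=4: a=3, p=101, q=15

101/15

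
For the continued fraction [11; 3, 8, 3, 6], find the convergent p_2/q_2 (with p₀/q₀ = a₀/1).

283/25

Using pₖ = aₖpₖ₋₁ + pₖ₋₂, qₖ = aₖqₖ₋₁ + qₖ₋₂ (with p₋₁=1, p₋₂=0, q₋₁=0, q₋₂=1):
  k=0: a=11, p=11, q=1
  k=1: a=3, p=34, q=3
  k=2: a=8, p=283, q=25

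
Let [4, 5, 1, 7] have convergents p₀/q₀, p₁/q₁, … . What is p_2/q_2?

25/6

Using pₖ = aₖpₖ₋₁ + pₖ₋₂, qₖ = aₖqₖ₋₁ + qₖ₋₂ (with p₋₁=1, p₋₂=0, q₋₁=0, q₋₂=1):
  k=0: a=4, p=4, q=1
  k=1: a=5, p=21, q=5
  k=2: a=1, p=25, q=6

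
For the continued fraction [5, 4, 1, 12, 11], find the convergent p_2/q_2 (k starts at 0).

Using pₖ = aₖpₖ₋₁ + pₖ₋₂, qₖ = aₖqₖ₋₁ + qₖ₋₂ (with p₋₁=1, p₋₂=0, q₋₁=0, q₋₂=1):
  k=0: a=5, p=5, q=1
  k=1: a=4, p=21, q=4
  k=2: a=1, p=26, q=5

26/5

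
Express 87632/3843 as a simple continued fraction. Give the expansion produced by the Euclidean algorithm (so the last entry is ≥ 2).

87632 = 22*3843 + 3086
3843 = 1*3086 + 757
3086 = 4*757 + 58
757 = 13*58 + 3
58 = 19*3 + 1
3 = 3*1 + 0  (stop)
So 87632/3843 = [22; 1, 4, 13, 19, 3].

[22; 1, 4, 13, 19, 3]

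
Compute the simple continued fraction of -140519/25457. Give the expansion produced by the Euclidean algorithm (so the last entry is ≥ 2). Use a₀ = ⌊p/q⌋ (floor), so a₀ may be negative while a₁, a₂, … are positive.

[-6; 2, 12, 11, 9, 10]

-140519 = -6×25457 + 12223
25457 = 2×12223 + 1011
12223 = 12×1011 + 91
1011 = 11×91 + 10
91 = 9×10 + 1
10 = 10×1 + 0  (stop)
So -140519/25457 = [-6; 2, 12, 11, 9, 10].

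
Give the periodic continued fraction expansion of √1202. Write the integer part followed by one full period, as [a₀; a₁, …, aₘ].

a₀ = ⌊√1202⌋ = 34.
With m₀=0, d₀=1 and mₖ₊₁ = dₖaₖ − mₖ, dₖ₊₁ = (n − mₖ₊₁²)/dₖ, aₖ₊₁ = ⌊(a₀+mₖ₊₁)/dₖ₊₁⌋:
  k=1: m=34, d=46, a=1
  k=2: m=12, d=23, a=2
  k=3: m=34, d=2, a=34
  k=4: m=34, d=23, a=2
  k=5: m=12, d=46, a=1
  k=6: m=34, d=1, a=68
d=1 and a=2a₀=68 at k=6, so the next step gives (m, d) = (34, 46) again — its k=1 value — and the period has length 6.

[34; 1, 2, 34, 2, 1, 68]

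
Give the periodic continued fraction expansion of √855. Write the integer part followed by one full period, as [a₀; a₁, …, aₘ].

a₀ = ⌊√855⌋ = 29.
With m₀=0, d₀=1 and mₖ₊₁ = dₖaₖ − mₖ, dₖ₊₁ = (n − mₖ₊₁²)/dₖ, aₖ₊₁ = ⌊(a₀+mₖ₊₁)/dₖ₊₁⌋:
  k=1: m=29, d=14, a=4
  k=2: m=27, d=9, a=6
  k=3: m=27, d=14, a=4
  k=4: m=29, d=1, a=58
d=1 and a=2a₀=58 at k=4, so the next step gives (m, d) = (29, 14) again — its k=1 value — and the period has length 4.

[29; 4, 6, 4, 58]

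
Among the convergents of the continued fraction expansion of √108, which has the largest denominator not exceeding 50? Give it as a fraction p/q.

√108 = [10; 2, 1, 1, 4, 1, 1, 2, 20, …] (period length 8).
Convergents:
  p_0/q_0 = 10/1
  p_1/q_1 = 21/2
  p_2/q_2 = 31/3
  p_3/q_3 = 52/5
  p_4/q_4 = 239/23
  p_5/q_5 = 291/28
  p_6/q_6 = 530/51
q_5 = 28 ≤ 50 < 51 = q_6, so the answer is 291/28.

291/28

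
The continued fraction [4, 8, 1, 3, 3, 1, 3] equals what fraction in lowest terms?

2308/561

Using pₖ = aₖpₖ₋₁ + pₖ₋₂ and qₖ = aₖqₖ₋₁ + qₖ₋₂:
  k=0: a=4, p=4, q=1
  k=1: a=8, p=33, q=8
  k=2: a=1, p=37, q=9
  k=3: a=3, p=144, q=35
  k=4: a=3, p=469, q=114
  k=5: a=1, p=613, q=149
  k=6: a=3, p=2308, q=561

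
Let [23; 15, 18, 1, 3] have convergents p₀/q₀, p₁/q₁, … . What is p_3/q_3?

6597/286

Using pₖ = aₖpₖ₋₁ + pₖ₋₂, qₖ = aₖqₖ₋₁ + qₖ₋₂ (with p₋₁=1, p₋₂=0, q₋₁=0, q₋₂=1):
  k=0: a=23, p=23, q=1
  k=1: a=15, p=346, q=15
  k=2: a=18, p=6251, q=271
  k=3: a=1, p=6597, q=286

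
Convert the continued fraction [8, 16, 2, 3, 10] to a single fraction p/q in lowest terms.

Fold from the inside: start with 10/1.
  3 + 1/10 = 31/10
  2 + 10/31 = 72/31
  16 + 31/72 = 1183/72
  8 + 72/1183 = 9536/1183

9536/1183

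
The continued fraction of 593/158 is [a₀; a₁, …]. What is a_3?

593 = 3·158 + 119   →  a_0 = 3
158 = 1·119 + 39   →  a_1 = 1
119 = 3·39 + 2   →  a_2 = 3
39 = 19·2 + 1   →  a_3 = 19

19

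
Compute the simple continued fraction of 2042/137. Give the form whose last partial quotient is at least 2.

2042 = 14×137 + 124
137 = 1×124 + 13
124 = 9×13 + 7
13 = 1×7 + 6
7 = 1×6 + 1
6 = 6×1 + 0  (stop)
So 2042/137 = [14; 1, 9, 1, 1, 6].

[14; 1, 9, 1, 1, 6]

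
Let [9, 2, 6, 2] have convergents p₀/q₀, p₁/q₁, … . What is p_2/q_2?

123/13

Using pₖ = aₖpₖ₋₁ + pₖ₋₂, qₖ = aₖqₖ₋₁ + qₖ₋₂ (with p₋₁=1, p₋₂=0, q₋₁=0, q₋₂=1):
  k=0: a=9, p=9, q=1
  k=1: a=2, p=19, q=2
  k=2: a=6, p=123, q=13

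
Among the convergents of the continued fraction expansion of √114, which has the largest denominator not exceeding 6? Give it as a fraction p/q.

32/3

√114 = [10; 1, 2, 10, 2, 1, 20, …] (period length 6).
Convergents:
  p_0/q_0 = 10/1
  p_1/q_1 = 11/1
  p_2/q_2 = 32/3
  p_3/q_3 = 331/31
q_2 = 3 ≤ 6 < 31 = q_3, so the answer is 32/3.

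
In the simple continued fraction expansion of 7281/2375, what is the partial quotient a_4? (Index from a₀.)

5

7281 = 3·2375 + 156   →  a_0 = 3
2375 = 15·156 + 35   →  a_1 = 15
156 = 4·35 + 16   →  a_2 = 4
35 = 2·16 + 3   →  a_3 = 2
16 = 5·3 + 1   →  a_4 = 5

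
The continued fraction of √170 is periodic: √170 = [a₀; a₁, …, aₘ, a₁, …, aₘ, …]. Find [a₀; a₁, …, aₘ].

[13; 26]

a₀ = ⌊√170⌋ = 13.
With m₀=0, d₀=1 and mₖ₊₁ = dₖaₖ − mₖ, dₖ₊₁ = (n − mₖ₊₁²)/dₖ, aₖ₊₁ = ⌊(a₀+mₖ₊₁)/dₖ₊₁⌋:
  k=1: m=13, d=1, a=26
d=1 and a=2a₀=26 at k=1, so the next step gives (m, d) = (13, 1) again — its k=1 value — and the period has length 1.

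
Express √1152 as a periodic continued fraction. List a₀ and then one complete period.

[33; 1, 15, 1, 66]

a₀ = ⌊√1152⌋ = 33.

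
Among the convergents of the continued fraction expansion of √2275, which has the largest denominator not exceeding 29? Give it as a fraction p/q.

√2275 = [47; 1, 2, 3, 2, 1, 94, …] (period length 6).
Convergents:
  p_0/q_0 = 47/1
  p_1/q_1 = 48/1
  p_2/q_2 = 143/3
  p_3/q_3 = 477/10
  p_4/q_4 = 1097/23
  p_5/q_5 = 1574/33
q_4 = 23 ≤ 29 < 33 = q_5, so the answer is 1097/23.

1097/23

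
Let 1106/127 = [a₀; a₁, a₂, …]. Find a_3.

2

1106 = 8·127 + 90   →  a_0 = 8
127 = 1·90 + 37   →  a_1 = 1
90 = 2·37 + 16   →  a_2 = 2
37 = 2·16 + 5   →  a_3 = 2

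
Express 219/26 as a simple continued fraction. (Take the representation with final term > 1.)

219 = 8*26 + 11
26 = 2*11 + 4
11 = 2*4 + 3
4 = 1*3 + 1
3 = 3*1 + 0  (stop)
So 219/26 = [8; 2, 2, 1, 3].

[8; 2, 2, 1, 3]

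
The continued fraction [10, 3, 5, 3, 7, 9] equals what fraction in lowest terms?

Fold from the inside: start with 9/1.
  7 + 1/9 = 64/9
  3 + 9/64 = 201/64
  5 + 64/201 = 1069/201
  3 + 201/1069 = 3408/1069
  10 + 1069/3408 = 35149/3408

35149/3408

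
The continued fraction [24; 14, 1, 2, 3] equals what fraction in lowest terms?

Using pₖ = aₖpₖ₋₁ + pₖ₋₂ and qₖ = aₖqₖ₋₁ + qₖ₋₂:
  k=0: a=24, p=24, q=1
  k=1: a=14, p=337, q=14
  k=2: a=1, p=361, q=15
  k=3: a=2, p=1059, q=44
  k=4: a=3, p=3538, q=147

3538/147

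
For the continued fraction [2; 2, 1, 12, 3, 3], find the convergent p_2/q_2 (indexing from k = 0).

Using pₖ = aₖpₖ₋₁ + pₖ₋₂, qₖ = aₖqₖ₋₁ + qₖ₋₂ (with p₋₁=1, p₋₂=0, q₋₁=0, q₋₂=1):
  k=0: a=2, p=2, q=1
  k=1: a=2, p=5, q=2
  k=2: a=1, p=7, q=3

7/3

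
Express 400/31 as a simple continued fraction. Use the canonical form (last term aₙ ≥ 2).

400 = 12×31 + 28
31 = 1×28 + 3
28 = 9×3 + 1
3 = 3×1 + 0  (stop)
So 400/31 = [12; 1, 9, 3].

[12; 1, 9, 3]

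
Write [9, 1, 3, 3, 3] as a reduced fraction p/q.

Using pₖ = aₖpₖ₋₁ + pₖ₋₂ and qₖ = aₖqₖ₋₁ + qₖ₋₂:
  k=0: a=9, p=9, q=1
  k=1: a=1, p=10, q=1
  k=2: a=3, p=39, q=4
  k=3: a=3, p=127, q=13
  k=4: a=3, p=420, q=43

420/43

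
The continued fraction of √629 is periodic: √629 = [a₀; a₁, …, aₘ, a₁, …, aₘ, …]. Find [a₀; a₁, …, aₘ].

[25; 12, 1, 1, 12, 50]

a₀ = ⌊√629⌋ = 25.
With m₀=0, d₀=1 and mₖ₊₁ = dₖaₖ − mₖ, dₖ₊₁ = (n − mₖ₊₁²)/dₖ, aₖ₊₁ = ⌊(a₀+mₖ₊₁)/dₖ₊₁⌋:
  k=1: m=25, d=4, a=12
  k=2: m=23, d=25, a=1
  k=3: m=2, d=25, a=1
  k=4: m=23, d=4, a=12
  k=5: m=25, d=1, a=50
d=1 and a=2a₀=50 at k=5, so the next step gives (m, d) = (25, 4) again — its k=1 value — and the period has length 5.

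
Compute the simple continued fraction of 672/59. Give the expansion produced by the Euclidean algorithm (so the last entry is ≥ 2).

[11; 2, 1, 1, 3, 3]

672 = 11×59 + 23
59 = 2×23 + 13
23 = 1×13 + 10
13 = 1×10 + 3
10 = 3×3 + 1
3 = 3×1 + 0  (stop)
So 672/59 = [11; 2, 1, 1, 3, 3].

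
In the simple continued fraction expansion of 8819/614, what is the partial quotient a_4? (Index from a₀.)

18

8819 = 14·614 + 223   →  a_0 = 14
614 = 2·223 + 168   →  a_1 = 2
223 = 1·168 + 55   →  a_2 = 1
168 = 3·55 + 3   →  a_3 = 3
55 = 18·3 + 1   →  a_4 = 18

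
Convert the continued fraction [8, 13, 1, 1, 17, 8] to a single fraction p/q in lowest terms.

Using pₖ = aₖpₖ₋₁ + pₖ₋₂ and qₖ = aₖqₖ₋₁ + qₖ₋₂:
  k=0: a=8, p=8, q=1
  k=1: a=13, p=105, q=13
  k=2: a=1, p=113, q=14
  k=3: a=1, p=218, q=27
  k=4: a=17, p=3819, q=473
  k=5: a=8, p=30770, q=3811

30770/3811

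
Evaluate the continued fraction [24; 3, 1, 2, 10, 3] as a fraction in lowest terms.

Fold from the inside: start with 3/1.
  10 + 1/3 = 31/3
  2 + 3/31 = 65/31
  1 + 31/65 = 96/65
  3 + 65/96 = 353/96
  24 + 96/353 = 8568/353

8568/353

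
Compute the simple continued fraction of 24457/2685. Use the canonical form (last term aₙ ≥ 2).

24457 = 9*2685 + 292
2685 = 9*292 + 57
292 = 5*57 + 7
57 = 8*7 + 1
7 = 7*1 + 0  (stop)
So 24457/2685 = [9; 9, 5, 8, 7].

[9; 9, 5, 8, 7]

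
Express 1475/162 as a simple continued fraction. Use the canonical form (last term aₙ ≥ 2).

[9; 9, 1, 1, 8]

1475 = 9*162 + 17
162 = 9*17 + 9
17 = 1*9 + 8
9 = 1*8 + 1
8 = 8*1 + 0  (stop)
So 1475/162 = [9; 9, 1, 1, 8].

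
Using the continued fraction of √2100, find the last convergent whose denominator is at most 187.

6049/132

√2100 = [45; 1, 4, 1, 2, 1, 4, 1, 90, …] (period length 8).
Convergents:
  p_0/q_0 = 45/1
  p_1/q_1 = 46/1
  p_2/q_2 = 229/5
  p_3/q_3 = 275/6
  p_4/q_4 = 779/17
  p_5/q_5 = 1054/23
  p_6/q_6 = 4995/109
  p_7/q_7 = 6049/132
  p_8/q_8 = 549405/11989
q_7 = 132 ≤ 187 < 11989 = q_8, so the answer is 6049/132.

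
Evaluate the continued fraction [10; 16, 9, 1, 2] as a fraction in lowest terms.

4699/467

Using pₖ = aₖpₖ₋₁ + pₖ₋₂ and qₖ = aₖqₖ₋₁ + qₖ₋₂:
  k=0: a=10, p=10, q=1
  k=1: a=16, p=161, q=16
  k=2: a=9, p=1459, q=145
  k=3: a=1, p=1620, q=161
  k=4: a=2, p=4699, q=467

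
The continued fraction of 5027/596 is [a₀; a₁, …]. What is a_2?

5027 = 8·596 + 259   →  a_0 = 8
596 = 2·259 + 78   →  a_1 = 2
259 = 3·78 + 25   →  a_2 = 3

3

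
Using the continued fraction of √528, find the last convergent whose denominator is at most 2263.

√528 = [22; 1, 44, …] (period length 2).
Convergents:
  p_0/q_0 = 22/1
  p_1/q_1 = 23/1
  p_2/q_2 = 1034/45
  p_3/q_3 = 1057/46
  p_4/q_4 = 47542/2069
  p_5/q_5 = 48599/2115
  p_6/q_6 = 2185898/95129
q_5 = 2115 ≤ 2263 < 95129 = q_6, so the answer is 48599/2115.

48599/2115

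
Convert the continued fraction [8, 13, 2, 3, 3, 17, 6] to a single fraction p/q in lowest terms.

261539/32391

Fold from the inside: start with 6/1.
  17 + 1/6 = 103/6
  3 + 6/103 = 315/103
  3 + 103/315 = 1048/315
  2 + 315/1048 = 2411/1048
  13 + 1048/2411 = 32391/2411
  8 + 2411/32391 = 261539/32391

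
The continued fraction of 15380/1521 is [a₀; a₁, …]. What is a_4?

1

15380 = 10·1521 + 170   →  a_0 = 10
1521 = 8·170 + 161   →  a_1 = 8
170 = 1·161 + 9   →  a_2 = 1
161 = 17·9 + 8   →  a_3 = 17
9 = 1·8 + 1   →  a_4 = 1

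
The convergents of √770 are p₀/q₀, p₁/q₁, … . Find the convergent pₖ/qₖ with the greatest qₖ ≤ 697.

√770 = [27; 1, 2, 1, 54, …] (period length 4).
Convergents:
  p_0/q_0 = 27/1
  p_1/q_1 = 28/1
  p_2/q_2 = 83/3
  p_3/q_3 = 111/4
  p_4/q_4 = 6077/219
  p_5/q_5 = 6188/223
  p_6/q_6 = 18453/665
  p_7/q_7 = 24641/888
q_6 = 665 ≤ 697 < 888 = q_7, so the answer is 18453/665.

18453/665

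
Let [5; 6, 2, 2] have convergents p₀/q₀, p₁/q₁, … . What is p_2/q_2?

67/13

Using pₖ = aₖpₖ₋₁ + pₖ₋₂, qₖ = aₖqₖ₋₁ + qₖ₋₂ (with p₋₁=1, p₋₂=0, q₋₁=0, q₋₂=1):
  k=0: a=5, p=5, q=1
  k=1: a=6, p=31, q=6
  k=2: a=2, p=67, q=13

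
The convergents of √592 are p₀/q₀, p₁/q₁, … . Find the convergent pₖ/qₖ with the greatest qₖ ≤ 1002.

10657/438

√592 = [24; 3, 48, …] (period length 2).
Convergents:
  p_0/q_0 = 24/1
  p_1/q_1 = 73/3
  p_2/q_2 = 3528/145
  p_3/q_3 = 10657/438
  p_4/q_4 = 515064/21169
q_3 = 438 ≤ 1002 < 21169 = q_4, so the answer is 10657/438.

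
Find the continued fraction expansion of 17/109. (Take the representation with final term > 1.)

17 = 0*109 + 17
109 = 6*17 + 7
17 = 2*7 + 3
7 = 2*3 + 1
3 = 3*1 + 0  (stop)
So 17/109 = [0; 6, 2, 2, 3].

[0; 6, 2, 2, 3]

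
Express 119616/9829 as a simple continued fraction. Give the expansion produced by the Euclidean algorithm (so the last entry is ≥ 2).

[12; 5, 1, 8, 3, 7, 8]

119616 = 12×9829 + 1668
9829 = 5×1668 + 1489
1668 = 1×1489 + 179
1489 = 8×179 + 57
179 = 3×57 + 8
57 = 7×8 + 1
8 = 8×1 + 0  (stop)
So 119616/9829 = [12; 5, 1, 8, 3, 7, 8].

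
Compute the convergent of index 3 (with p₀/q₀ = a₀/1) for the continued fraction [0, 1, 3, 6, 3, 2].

Using pₖ = aₖpₖ₋₁ + pₖ₋₂, qₖ = aₖqₖ₋₁ + qₖ₋₂ (with p₋₁=1, p₋₂=0, q₋₁=0, q₋₂=1):
  k=0: a=0, p=0, q=1
  k=1: a=1, p=1, q=1
  k=2: a=3, p=3, q=4
  k=3: a=6, p=19, q=25

19/25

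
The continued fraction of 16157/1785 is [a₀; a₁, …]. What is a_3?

16157 = 9·1785 + 92   →  a_0 = 9
1785 = 19·92 + 37   →  a_1 = 19
92 = 2·37 + 18   →  a_2 = 2
37 = 2·18 + 1   →  a_3 = 2

2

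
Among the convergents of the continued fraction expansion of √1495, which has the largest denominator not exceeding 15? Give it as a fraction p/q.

√1495 = [38; 1, 1, 1, 76, …] (period length 4).
Convergents:
  p_0/q_0 = 38/1
  p_1/q_1 = 39/1
  p_2/q_2 = 77/2
  p_3/q_3 = 116/3
  p_4/q_4 = 8893/230
q_3 = 3 ≤ 15 < 230 = q_4, so the answer is 116/3.

116/3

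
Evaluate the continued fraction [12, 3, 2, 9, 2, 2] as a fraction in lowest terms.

Using pₖ = aₖpₖ₋₁ + pₖ₋₂ and qₖ = aₖqₖ₋₁ + qₖ₋₂:
  k=0: a=12, p=12, q=1
  k=1: a=3, p=37, q=3
  k=2: a=2, p=86, q=7
  k=3: a=9, p=811, q=66
  k=4: a=2, p=1708, q=139
  k=5: a=2, p=4227, q=344

4227/344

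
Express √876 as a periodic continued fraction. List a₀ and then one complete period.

a₀ = ⌊√876⌋ = 29.
With m₀=0, d₀=1 and mₖ₊₁ = dₖaₖ − mₖ, dₖ₊₁ = (n − mₖ₊₁²)/dₖ, aₖ₊₁ = ⌊(a₀+mₖ₊₁)/dₖ₊₁⌋:
  k=1: m=29, d=35, a=1
  k=2: m=6, d=24, a=1
  k=3: m=18, d=23, a=2
  k=4: m=28, d=4, a=14
  k=5: m=28, d=23, a=2
  k=6: m=18, d=24, a=1
  k=7: m=6, d=35, a=1
  k=8: m=29, d=1, a=58
d=1 and a=2a₀=58 at k=8, so the next step gives (m, d) = (29, 35) again — its k=1 value — and the period has length 8.

[29; 1, 1, 2, 14, 2, 1, 1, 58]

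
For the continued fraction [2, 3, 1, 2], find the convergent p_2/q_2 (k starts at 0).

9/4

Using pₖ = aₖpₖ₋₁ + pₖ₋₂, qₖ = aₖqₖ₋₁ + qₖ₋₂ (with p₋₁=1, p₋₂=0, q₋₁=0, q₋₂=1):
  k=0: a=2, p=2, q=1
  k=1: a=3, p=7, q=3
  k=2: a=1, p=9, q=4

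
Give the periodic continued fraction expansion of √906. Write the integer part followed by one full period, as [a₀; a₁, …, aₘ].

[30; 10, 60]

a₀ = ⌊√906⌋ = 30.
With m₀=0, d₀=1 and mₖ₊₁ = dₖaₖ − mₖ, dₖ₊₁ = (n − mₖ₊₁²)/dₖ, aₖ₊₁ = ⌊(a₀+mₖ₊₁)/dₖ₊₁⌋:
  k=1: m=30, d=6, a=10
  k=2: m=30, d=1, a=60
d=1 and a=2a₀=60 at k=2, so the next step gives (m, d) = (30, 6) again — its k=1 value — and the period has length 2.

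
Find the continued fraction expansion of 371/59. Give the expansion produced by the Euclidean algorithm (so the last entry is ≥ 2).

[6; 3, 2, 8]

371 = 6·59 + 17
59 = 3·17 + 8
17 = 2·8 + 1
8 = 8·1 + 0  (stop)
So 371/59 = [6; 3, 2, 8].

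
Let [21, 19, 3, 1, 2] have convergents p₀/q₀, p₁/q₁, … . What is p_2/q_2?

Using pₖ = aₖpₖ₋₁ + pₖ₋₂, qₖ = aₖqₖ₋₁ + qₖ₋₂ (with p₋₁=1, p₋₂=0, q₋₁=0, q₋₂=1):
  k=0: a=21, p=21, q=1
  k=1: a=19, p=400, q=19
  k=2: a=3, p=1221, q=58

1221/58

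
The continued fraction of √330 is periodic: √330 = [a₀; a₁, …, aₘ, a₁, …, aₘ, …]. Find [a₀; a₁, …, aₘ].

[18; 6, 36]

a₀ = ⌊√330⌋ = 18.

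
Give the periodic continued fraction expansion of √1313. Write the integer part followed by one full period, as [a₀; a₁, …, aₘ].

a₀ = ⌊√1313⌋ = 36.
With m₀=0, d₀=1 and mₖ₊₁ = dₖaₖ − mₖ, dₖ₊₁ = (n − mₖ₊₁²)/dₖ, aₖ₊₁ = ⌊(a₀+mₖ₊₁)/dₖ₊₁⌋:
  k=1: m=36, d=17, a=4
  k=2: m=32, d=17, a=4
  k=3: m=36, d=1, a=72
d=1 and a=2a₀=72 at k=3, so the next step gives (m, d) = (36, 17) again — its k=1 value — and the period has length 3.

[36; 4, 4, 72]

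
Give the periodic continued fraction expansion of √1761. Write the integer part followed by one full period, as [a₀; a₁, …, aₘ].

[41; 1, 26, 1, 82]

a₀ = ⌊√1761⌋ = 41.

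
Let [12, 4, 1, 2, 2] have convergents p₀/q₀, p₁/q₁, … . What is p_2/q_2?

Using pₖ = aₖpₖ₋₁ + pₖ₋₂, qₖ = aₖqₖ₋₁ + qₖ₋₂ (with p₋₁=1, p₋₂=0, q₋₁=0, q₋₂=1):
  k=0: a=12, p=12, q=1
  k=1: a=4, p=49, q=4
  k=2: a=1, p=61, q=5

61/5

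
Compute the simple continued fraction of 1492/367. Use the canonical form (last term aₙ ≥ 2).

1492 = 4·367 + 24
367 = 15·24 + 7
24 = 3·7 + 3
7 = 2·3 + 1
3 = 3·1 + 0  (stop)
So 1492/367 = [4; 15, 3, 2, 3].

[4; 15, 3, 2, 3]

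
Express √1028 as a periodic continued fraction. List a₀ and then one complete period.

[32; 16, 64]

a₀ = ⌊√1028⌋ = 32.
With m₀=0, d₀=1 and mₖ₊₁ = dₖaₖ − mₖ, dₖ₊₁ = (n − mₖ₊₁²)/dₖ, aₖ₊₁ = ⌊(a₀+mₖ₊₁)/dₖ₊₁⌋:
  k=1: m=32, d=4, a=16
  k=2: m=32, d=1, a=64
d=1 and a=2a₀=64 at k=2, so the next step gives (m, d) = (32, 4) again — its k=1 value — and the period has length 2.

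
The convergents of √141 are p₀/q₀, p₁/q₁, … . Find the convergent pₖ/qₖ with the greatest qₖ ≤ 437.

√141 = [11; 1, 6, 1, 22, …] (period length 4).
Convergents:
  p_0/q_0 = 11/1
  p_1/q_1 = 12/1
  p_2/q_2 = 83/7
  p_3/q_3 = 95/8
  p_4/q_4 = 2173/183
  p_5/q_5 = 2268/191
  p_6/q_6 = 15781/1329
q_5 = 191 ≤ 437 < 1329 = q_6, so the answer is 2268/191.

2268/191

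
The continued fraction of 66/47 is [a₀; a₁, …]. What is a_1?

66 = 1·47 + 19   →  a_0 = 1
47 = 2·19 + 9   →  a_1 = 2

2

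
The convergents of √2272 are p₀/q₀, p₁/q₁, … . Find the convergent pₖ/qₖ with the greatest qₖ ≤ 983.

√2272 = [47; 1, 1, 1, 94, …] (period length 4).
Convergents:
  p_0/q_0 = 47/1
  p_1/q_1 = 48/1
  p_2/q_2 = 95/2
  p_3/q_3 = 143/3
  p_4/q_4 = 13537/284
  p_5/q_5 = 13680/287
  p_6/q_6 = 27217/571
  p_7/q_7 = 40897/858
  p_8/q_8 = 3871535/81223
q_7 = 858 ≤ 983 < 81223 = q_8, so the answer is 40897/858.

40897/858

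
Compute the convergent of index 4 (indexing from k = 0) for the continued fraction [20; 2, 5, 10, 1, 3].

Using pₖ = aₖpₖ₋₁ + pₖ₋₂, qₖ = aₖqₖ₋₁ + qₖ₋₂ (with p₋₁=1, p₋₂=0, q₋₁=0, q₋₂=1):
  k=0: a=20, p=20, q=1
  k=1: a=2, p=41, q=2
  k=2: a=5, p=225, q=11
  k=3: a=10, p=2291, q=112
  k=4: a=1, p=2516, q=123

2516/123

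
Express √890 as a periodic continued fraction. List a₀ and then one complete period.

[29; 1, 4, 1, 58]

a₀ = ⌊√890⌋ = 29.
With m₀=0, d₀=1 and mₖ₊₁ = dₖaₖ − mₖ, dₖ₊₁ = (n − mₖ₊₁²)/dₖ, aₖ₊₁ = ⌊(a₀+mₖ₊₁)/dₖ₊₁⌋:
  k=1: m=29, d=49, a=1
  k=2: m=20, d=10, a=4
  k=3: m=20, d=49, a=1
  k=4: m=29, d=1, a=58
d=1 and a=2a₀=58 at k=4, so the next step gives (m, d) = (29, 49) again — its k=1 value — and the period has length 4.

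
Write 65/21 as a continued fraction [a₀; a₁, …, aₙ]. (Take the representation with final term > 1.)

[3; 10, 2]

65 = 3·21 + 2
21 = 10·2 + 1
2 = 2·1 + 0  (stop)
So 65/21 = [3; 10, 2].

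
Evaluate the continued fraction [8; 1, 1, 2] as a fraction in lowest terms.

43/5

Using pₖ = aₖpₖ₋₁ + pₖ₋₂ and qₖ = aₖqₖ₋₁ + qₖ₋₂:
  k=0: a=8, p=8, q=1
  k=1: a=1, p=9, q=1
  k=2: a=1, p=17, q=2
  k=3: a=2, p=43, q=5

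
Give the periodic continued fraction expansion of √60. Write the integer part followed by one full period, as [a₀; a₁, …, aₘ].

[7; 1, 2, 1, 14]

a₀ = ⌊√60⌋ = 7.
With m₀=0, d₀=1 and mₖ₊₁ = dₖaₖ − mₖ, dₖ₊₁ = (n − mₖ₊₁²)/dₖ, aₖ₊₁ = ⌊(a₀+mₖ₊₁)/dₖ₊₁⌋:
  k=1: m=7, d=11, a=1
  k=2: m=4, d=4, a=2
  k=3: m=4, d=11, a=1
  k=4: m=7, d=1, a=14
d=1 and a=2a₀=14 at k=4, so the next step gives (m, d) = (7, 11) again — its k=1 value — and the period has length 4.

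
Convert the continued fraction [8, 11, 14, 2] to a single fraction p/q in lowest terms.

2597/321

Fold from the inside: start with 2/1.
  14 + 1/2 = 29/2
  11 + 2/29 = 321/29
  8 + 29/321 = 2597/321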